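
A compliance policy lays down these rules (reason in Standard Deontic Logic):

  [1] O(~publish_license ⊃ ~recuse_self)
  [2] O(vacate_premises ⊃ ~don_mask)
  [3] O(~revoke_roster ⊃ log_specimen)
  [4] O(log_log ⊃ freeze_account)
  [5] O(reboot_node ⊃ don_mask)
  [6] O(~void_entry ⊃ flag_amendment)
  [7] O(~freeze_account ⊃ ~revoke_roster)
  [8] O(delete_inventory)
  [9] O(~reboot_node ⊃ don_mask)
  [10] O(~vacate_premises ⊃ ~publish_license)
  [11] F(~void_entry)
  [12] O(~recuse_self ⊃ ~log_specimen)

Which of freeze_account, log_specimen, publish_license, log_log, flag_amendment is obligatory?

freeze_account

Premises 9 and 5 are O(~reboot_node ⊃ don_mask) and O(reboot_node ⊃ don_mask); every ideal world satisfies ~reboot_node or reboot_node, so in either case don_mask holds — hence O(don_mask).
The contrapositive of premise 2 (O(vacate_premises ⊃ ~don_mask)) is O(don_mask ⊃ ~vacate_premises), and O(don_mask) is already established, so O(~vacate_premises).
Premise 10 is O(~vacate_premises ⊃ ~publish_license); since O(~vacate_premises), deontic closure gives O(~publish_license).
Premise 1 is O(~publish_license ⊃ ~recuse_self); since O(~publish_license), deontic closure gives O(~recuse_self).
From O(~recuse_self) and premise 12, O(~recuse_self ⊃ ~log_specimen), we obtain O(~log_specimen).
Premise 3 is O(~revoke_roster ⊃ log_specimen); contrapositively O(~log_specimen ⊃ revoke_roster). Since O(~log_specimen) holds, K gives O(revoke_roster).
The contrapositive of premise 7 (O(~freeze_account ⊃ ~revoke_roster)) is O(revoke_roster ⊃ freeze_account), and O(revoke_roster) is already established, so O(freeze_account).
So O(freeze_account) holds — freeze_account is obligatory. None of the other listed options is made obligatory by any chain of premises.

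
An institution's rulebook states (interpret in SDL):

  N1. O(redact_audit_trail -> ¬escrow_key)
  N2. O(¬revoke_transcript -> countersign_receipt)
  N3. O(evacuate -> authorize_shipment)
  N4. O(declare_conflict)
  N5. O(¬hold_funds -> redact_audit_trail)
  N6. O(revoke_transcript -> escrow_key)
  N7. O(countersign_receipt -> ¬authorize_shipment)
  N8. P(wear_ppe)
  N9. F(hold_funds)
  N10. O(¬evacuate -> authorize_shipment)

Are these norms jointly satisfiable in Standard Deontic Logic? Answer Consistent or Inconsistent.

Premises 10 and 3 cover both cases: O(¬evacuate -> authorize_shipment) and O(evacuate -> authorize_shipment). Since ¬evacuate ∨ evacuate is a tautology, O(authorize_shipment) follows.
Premise 7 is O(countersign_receipt -> ¬authorize_shipment); contrapositively O(authorize_shipment -> ¬countersign_receipt). Since O(authorize_shipment) holds, K gives O(¬countersign_receipt).
The contrapositive of premise 2 (O(¬revoke_transcript -> countersign_receipt)) is O(¬countersign_receipt -> revoke_transcript), and O(¬countersign_receipt) is already established, so O(revoke_transcript).
From O(revoke_transcript) and premise 6, O(revoke_transcript -> escrow_key), we obtain O(escrow_key).
Premise 1 is O(redact_audit_trail -> ¬escrow_key); contrapositively O(escrow_key -> ¬redact_audit_trail). Since O(escrow_key) holds, K gives O(¬redact_audit_trail).
Premise 5, O(¬hold_funds -> redact_audit_trail), contraposes to O(¬redact_audit_trail -> hold_funds); with O(¬redact_audit_trail) we get O(hold_funds).
But premise 9, F(hold_funds), means O(¬hold_funds).
We now have both O(hold_funds) and O(¬hold_funds) — hold_funds is simultaneously obligatory and forbidden, violating the D-axiom.

Inconsistent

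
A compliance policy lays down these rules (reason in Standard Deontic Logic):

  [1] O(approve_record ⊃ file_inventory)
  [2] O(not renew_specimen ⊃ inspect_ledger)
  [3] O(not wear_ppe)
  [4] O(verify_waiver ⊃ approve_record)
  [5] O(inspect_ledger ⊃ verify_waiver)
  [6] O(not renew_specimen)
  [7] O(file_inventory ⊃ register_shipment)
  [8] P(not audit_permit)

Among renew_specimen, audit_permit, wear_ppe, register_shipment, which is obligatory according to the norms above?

register_shipment

Premise 6 gives O(not renew_specimen).
Premise 2 is O(not renew_specimen ⊃ inspect_ledger); since O(not renew_specimen), deontic closure gives O(inspect_ledger).
Applying K to premise 5 (O(inspect_ledger ⊃ verify_waiver)) and O(inspect_ledger) yields O(verify_waiver).
From O(verify_waiver) and premise 4, O(verify_waiver ⊃ approve_record), we obtain O(approve_record).
From O(approve_record) and premise 1, O(approve_record ⊃ file_inventory), we obtain O(file_inventory).
From O(file_inventory) and premise 7, O(file_inventory ⊃ register_shipment), we obtain O(register_shipment).
So O(register_shipment) holds — register_shipment is obligatory. None of the other listed options is made obligatory by any chain of premises.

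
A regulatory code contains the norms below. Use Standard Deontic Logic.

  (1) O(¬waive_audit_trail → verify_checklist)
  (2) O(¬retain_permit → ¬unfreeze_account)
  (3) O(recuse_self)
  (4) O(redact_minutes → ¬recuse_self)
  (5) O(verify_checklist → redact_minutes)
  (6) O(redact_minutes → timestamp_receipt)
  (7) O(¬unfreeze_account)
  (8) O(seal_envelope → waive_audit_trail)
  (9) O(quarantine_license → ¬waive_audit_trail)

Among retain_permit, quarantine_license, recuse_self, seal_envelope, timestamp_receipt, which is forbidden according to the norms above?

quarantine_license

Premise 3 gives O(recuse_self).
The contrapositive of premise 4 (O(redact_minutes → ¬recuse_self)) is O(recuse_self → ¬redact_minutes), and O(recuse_self) is already established, so O(¬redact_minutes).
The contrapositive of premise 5 (O(verify_checklist → redact_minutes)) is O(¬redact_minutes → ¬verify_checklist), and O(¬redact_minutes) is already established, so O(¬verify_checklist).
Premise 1, O(¬waive_audit_trail → verify_checklist), contraposes to O(¬verify_checklist → waive_audit_trail); with O(¬verify_checklist) we get O(waive_audit_trail).
The contrapositive of premise 9 (O(quarantine_license → ¬waive_audit_trail)) is O(waive_audit_trail → ¬quarantine_license), and O(waive_audit_trail) is already established, so O(¬quarantine_license).
So O(¬quarantine_license) holds, i.e. quarantine_license is forbidden. None of the other listed options is forbidden under the premises.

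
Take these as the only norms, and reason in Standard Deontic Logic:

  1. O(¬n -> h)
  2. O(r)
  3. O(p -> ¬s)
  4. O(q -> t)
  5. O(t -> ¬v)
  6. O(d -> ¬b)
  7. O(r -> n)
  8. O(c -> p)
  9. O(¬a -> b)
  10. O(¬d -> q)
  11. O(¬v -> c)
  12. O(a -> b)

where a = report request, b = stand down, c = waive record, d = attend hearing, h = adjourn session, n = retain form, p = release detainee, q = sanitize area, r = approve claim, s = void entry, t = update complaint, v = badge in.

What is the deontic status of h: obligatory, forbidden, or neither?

Premise 1 is O(¬n -> h), but O(¬n) is not derivable from the premises, so it does not yield O(h).
No premise or chain of K-axiom applications forces O(h), and none forces O(¬h). So h is neither obligatory nor forbidden under these norms.

Neither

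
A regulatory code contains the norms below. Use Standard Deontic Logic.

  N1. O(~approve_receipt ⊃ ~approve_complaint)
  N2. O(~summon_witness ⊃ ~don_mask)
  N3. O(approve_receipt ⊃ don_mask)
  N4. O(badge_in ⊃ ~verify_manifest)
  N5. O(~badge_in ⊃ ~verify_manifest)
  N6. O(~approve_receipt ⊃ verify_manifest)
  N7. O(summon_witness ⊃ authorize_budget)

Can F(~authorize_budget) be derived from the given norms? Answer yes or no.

Premises 4 and 5 cover both cases: O(badge_in ⊃ ~verify_manifest) and O(~badge_in ⊃ ~verify_manifest). Since badge_in ∨ ~badge_in is a tautology, O(~verify_manifest) follows.
The contrapositive of premise 6 (O(~approve_receipt ⊃ verify_manifest)) is O(~verify_manifest ⊃ approve_receipt), and O(~verify_manifest) is already established, so O(approve_receipt).
Premise 3 is O(approve_receipt ⊃ don_mask); since O(approve_receipt), deontic closure gives O(don_mask).
The contrapositive of premise 2 (O(~summon_witness ⊃ ~don_mask)) is O(don_mask ⊃ summon_witness), and O(don_mask) is already established, so O(summon_witness).
From O(summon_witness) and premise 7, O(summon_witness ⊃ authorize_budget), we obtain O(authorize_budget).
Premise 1 does not contribute to this derivation.
So O(authorize_budget) holds, i.e. F(~authorize_budget). The claim follows.

Yes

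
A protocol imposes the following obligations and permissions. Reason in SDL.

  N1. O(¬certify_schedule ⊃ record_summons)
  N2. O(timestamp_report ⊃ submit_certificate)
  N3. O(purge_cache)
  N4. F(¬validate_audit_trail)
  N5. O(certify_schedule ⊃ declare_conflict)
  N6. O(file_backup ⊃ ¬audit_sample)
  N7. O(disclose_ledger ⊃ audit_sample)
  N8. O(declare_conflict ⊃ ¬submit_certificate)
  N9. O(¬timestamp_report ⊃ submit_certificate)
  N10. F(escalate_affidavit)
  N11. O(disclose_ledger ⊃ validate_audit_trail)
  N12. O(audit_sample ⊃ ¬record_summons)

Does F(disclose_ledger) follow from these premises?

Yes

Premises 2 and 9 cover both cases: O(timestamp_report ⊃ submit_certificate) and O(¬timestamp_report ⊃ submit_certificate). Since timestamp_report ∨ ¬timestamp_report is a tautology, O(submit_certificate) follows.
Premise 8, O(declare_conflict ⊃ ¬submit_certificate), contraposes to O(submit_certificate ⊃ ¬declare_conflict); with O(submit_certificate) we get O(¬declare_conflict).
The contrapositive of premise 5 (O(certify_schedule ⊃ declare_conflict)) is O(¬declare_conflict ⊃ ¬certify_schedule), and O(¬declare_conflict) is already established, so O(¬certify_schedule).
From O(¬certify_schedule) and premise 1, O(¬certify_schedule ⊃ record_summons), we obtain O(record_summons).
Premise 12, O(audit_sample ⊃ ¬record_summons), contraposes to O(record_summons ⊃ ¬audit_sample); with O(record_summons) we get O(¬audit_sample).
Premise 7, O(disclose_ledger ⊃ audit_sample), contraposes to O(¬audit_sample ⊃ ¬disclose_ledger); with O(¬audit_sample) we get O(¬disclose_ledger).
Premises 3, 4, 6, 10, 11 do not contribute to this derivation.
So O(¬disclose_ledger) holds, i.e. F(disclose_ledger). The claim follows.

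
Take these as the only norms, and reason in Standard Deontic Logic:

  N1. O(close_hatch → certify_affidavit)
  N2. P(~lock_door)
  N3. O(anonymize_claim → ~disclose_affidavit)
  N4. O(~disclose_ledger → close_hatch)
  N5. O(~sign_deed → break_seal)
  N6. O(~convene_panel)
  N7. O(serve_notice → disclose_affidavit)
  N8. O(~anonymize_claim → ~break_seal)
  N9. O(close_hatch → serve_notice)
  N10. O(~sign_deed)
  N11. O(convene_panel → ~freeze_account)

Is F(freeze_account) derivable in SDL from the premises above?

Premise 11 is O(convene_panel → ~freeze_account), but O(convene_panel) is not derivable from the premises, so it does not yield O(~freeze_account).
No other premise forces O(~freeze_account). An ideal world satisfying every premise can still have freeze_account true, so F(freeze_account) is not derivable.

No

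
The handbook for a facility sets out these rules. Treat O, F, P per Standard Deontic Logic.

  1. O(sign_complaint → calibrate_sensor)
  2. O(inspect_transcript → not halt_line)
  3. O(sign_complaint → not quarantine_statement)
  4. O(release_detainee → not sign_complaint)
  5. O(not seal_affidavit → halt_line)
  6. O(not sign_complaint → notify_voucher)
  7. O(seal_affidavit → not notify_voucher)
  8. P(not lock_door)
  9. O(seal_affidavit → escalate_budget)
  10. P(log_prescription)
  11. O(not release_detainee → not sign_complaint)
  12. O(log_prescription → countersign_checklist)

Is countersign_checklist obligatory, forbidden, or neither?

Premise 12 is O(log_prescription → countersign_checklist), but O(log_prescription) is not derivable from the premises (the permission P(log_prescription) asserts only not O(not log_prescription), not O(log_prescription)), so it does not yield O(countersign_checklist).
No premise or chain of K-axiom applications forces O(countersign_checklist), and none forces O(not countersign_checklist). So countersign_checklist is neither obligatory nor forbidden under these norms.

Neither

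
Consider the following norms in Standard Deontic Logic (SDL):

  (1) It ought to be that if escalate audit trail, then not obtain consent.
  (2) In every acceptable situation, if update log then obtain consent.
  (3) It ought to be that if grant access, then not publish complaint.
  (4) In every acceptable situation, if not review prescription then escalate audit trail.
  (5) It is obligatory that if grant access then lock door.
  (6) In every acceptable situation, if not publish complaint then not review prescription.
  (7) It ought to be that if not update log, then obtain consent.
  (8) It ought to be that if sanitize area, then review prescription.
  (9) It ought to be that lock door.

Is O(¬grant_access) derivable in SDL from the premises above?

By case analysis on ¬update_log: premise 7 gives O(¬update_log → obtain_consent) and premise 2 gives O(update_log → obtain_consent), so O(obtain_consent) either way.
Premise 1 is O(escalate_audit_trail → ¬obtain_consent); contrapositively O(obtain_consent → ¬escalate_audit_trail). Since O(obtain_consent) holds, K gives O(¬escalate_audit_trail).
Premise 4 is O(¬review_prescription → escalate_audit_trail); contrapositively O(¬escalate_audit_trail → review_prescription). Since O(¬escalate_audit_trail) holds, K gives O(review_prescription).
The contrapositive of premise 6 (O(¬publish_complaint → ¬review_prescription)) is O(review_prescription → publish_complaint), and O(review_prescription) is already established, so O(publish_complaint).
Premise 3, O(grant_access → ¬publish_complaint), contraposes to O(publish_complaint → ¬grant_access); with O(publish_complaint) we get O(¬grant_access).
Premises 5, 8, 9 do not contribute to this derivation.
So O(¬grant_access) follows.

Yes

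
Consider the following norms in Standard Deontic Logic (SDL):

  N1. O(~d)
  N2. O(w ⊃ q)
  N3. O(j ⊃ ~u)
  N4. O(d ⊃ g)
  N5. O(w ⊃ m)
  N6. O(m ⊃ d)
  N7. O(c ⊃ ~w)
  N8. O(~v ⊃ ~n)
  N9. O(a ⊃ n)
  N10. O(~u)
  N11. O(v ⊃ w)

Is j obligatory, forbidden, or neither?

Neither

Premise 3 is O(j ⊃ ~u); even if O(~u) held, inferring O(j) would be affirming the consequent — invalid.
No premise or chain of K-axiom applications forces O(j), and none forces O(~j). So j is neither obligatory nor forbidden under these norms.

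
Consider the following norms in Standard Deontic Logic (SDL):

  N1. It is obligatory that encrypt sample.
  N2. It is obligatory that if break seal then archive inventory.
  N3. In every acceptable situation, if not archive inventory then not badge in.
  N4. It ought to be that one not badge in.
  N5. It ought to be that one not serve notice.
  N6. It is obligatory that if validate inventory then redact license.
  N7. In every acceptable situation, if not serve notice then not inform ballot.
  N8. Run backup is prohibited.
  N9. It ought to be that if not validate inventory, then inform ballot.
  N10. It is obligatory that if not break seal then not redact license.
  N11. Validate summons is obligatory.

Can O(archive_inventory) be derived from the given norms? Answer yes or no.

Premise 5 gives O(¬serve_notice).
With premise 7, O(¬serve_notice → ¬inform_ballot), the K-axiom yields O(¬inform_ballot).
Premise 9 is O(¬validate_inventory → inform_ballot); contrapositively O(¬inform_ballot → validate_inventory). Since O(¬inform_ballot) holds, K gives O(validate_inventory).
Premise 6 is O(validate_inventory → redact_license); since O(validate_inventory), deontic closure gives O(redact_license).
Premise 10, O(¬break_seal → ¬redact_license), contraposes to O(redact_license → break_seal); with O(redact_license) we get O(break_seal).
Premise 2 is O(break_seal → archive_inventory); since O(break_seal), deontic closure gives O(archive_inventory).
Premises 1, 3, 4, 8, 11 do not contribute to this derivation.
So O(archive_inventory) follows.

Yes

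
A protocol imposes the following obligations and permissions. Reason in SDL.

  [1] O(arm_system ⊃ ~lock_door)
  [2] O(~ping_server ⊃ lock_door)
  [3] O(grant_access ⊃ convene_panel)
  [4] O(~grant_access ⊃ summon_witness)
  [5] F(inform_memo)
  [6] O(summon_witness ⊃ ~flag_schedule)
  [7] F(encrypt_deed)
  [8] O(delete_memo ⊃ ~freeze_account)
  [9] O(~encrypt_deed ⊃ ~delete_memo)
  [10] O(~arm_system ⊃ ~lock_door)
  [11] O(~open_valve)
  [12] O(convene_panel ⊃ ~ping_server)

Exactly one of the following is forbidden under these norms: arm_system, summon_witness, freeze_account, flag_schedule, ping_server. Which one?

By case analysis on ~arm_system: premise 10 gives O(~arm_system ⊃ ~lock_door) and premise 1 gives O(arm_system ⊃ ~lock_door), so O(~lock_door) either way.
Premise 2, O(~ping_server ⊃ lock_door), contraposes to O(~lock_door ⊃ ping_server); with O(~lock_door) we get O(ping_server).
The contrapositive of premise 12 (O(convene_panel ⊃ ~ping_server)) is O(ping_server ⊃ ~convene_panel), and O(ping_server) is already established, so O(~convene_panel).
The contrapositive of premise 3 (O(grant_access ⊃ convene_panel)) is O(~convene_panel ⊃ ~grant_access), and O(~convene_panel) is already established, so O(~grant_access).
With premise 4, O(~grant_access ⊃ summon_witness), the K-axiom yields O(summon_witness).
With premise 6, O(summon_witness ⊃ ~flag_schedule), the K-axiom yields O(~flag_schedule).
So O(~flag_schedule) holds, i.e. flag_schedule is forbidden. None of the other listed options is forbidden under the premises.

flag_schedule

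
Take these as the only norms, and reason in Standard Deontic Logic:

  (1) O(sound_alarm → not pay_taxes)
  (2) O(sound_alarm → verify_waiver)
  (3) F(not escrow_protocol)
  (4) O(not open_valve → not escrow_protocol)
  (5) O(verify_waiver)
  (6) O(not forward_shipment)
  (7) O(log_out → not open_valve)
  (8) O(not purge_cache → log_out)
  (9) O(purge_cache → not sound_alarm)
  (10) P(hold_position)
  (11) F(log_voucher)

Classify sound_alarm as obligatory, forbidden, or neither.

Premise 3, F(not escrow_protocol), is equivalent to O(escrow_protocol).
The contrapositive of premise 4 (O(not open_valve → not escrow_protocol)) is O(escrow_protocol → open_valve), and O(escrow_protocol) is already established, so O(open_valve).
The contrapositive of premise 7 (O(log_out → not open_valve)) is O(open_valve → not log_out), and O(open_valve) is already established, so O(not log_out).
Premise 8, O(not purge_cache → log_out), contraposes to O(not log_out → purge_cache); with O(not log_out) we get O(purge_cache).
With premise 9, O(purge_cache → not sound_alarm), the K-axiom yields O(not sound_alarm).
Premises 1, 2, 5, 6, 10, 11 do not contribute to this derivation.
Thus O(not sound_alarm), which is F(sound_alarm): sound_alarm is forbidden.

Forbidden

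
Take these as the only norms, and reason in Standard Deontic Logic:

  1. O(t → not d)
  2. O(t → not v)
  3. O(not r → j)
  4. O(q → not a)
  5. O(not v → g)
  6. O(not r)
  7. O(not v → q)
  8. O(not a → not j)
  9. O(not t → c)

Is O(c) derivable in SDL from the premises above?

From premise 6 we have O(not r).
Applying K to premise 3 (O(not r → j)) and O(not r) yields O(j).
Premise 8, O(not a → not j), contraposes to O(j → a); with O(j) we get O(a).
The contrapositive of premise 4 (O(q → not a)) is O(a → not q), and O(a) is already established, so O(not q).
Premise 7, O(not v → q), contraposes to O(not q → v); with O(not q) we get O(v).
Premise 2, O(t → not v), contraposes to O(v → not t); with O(v) we get O(not t).
Premise 9 is O(not t → c); since O(not t), deontic closure gives O(c).
Premises 1, 5 do not contribute to this derivation.
So O(c) follows.

Yes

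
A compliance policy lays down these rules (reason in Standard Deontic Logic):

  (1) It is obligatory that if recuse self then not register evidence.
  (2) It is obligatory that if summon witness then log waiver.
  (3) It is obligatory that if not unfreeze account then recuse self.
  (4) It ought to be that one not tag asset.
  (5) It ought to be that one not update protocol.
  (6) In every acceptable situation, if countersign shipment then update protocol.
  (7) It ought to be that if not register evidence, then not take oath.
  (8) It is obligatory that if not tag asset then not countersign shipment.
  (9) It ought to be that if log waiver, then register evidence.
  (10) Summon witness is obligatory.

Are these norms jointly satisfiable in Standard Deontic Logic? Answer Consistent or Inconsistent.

Consistent

Premise 6 is O(countersign_shipment → update_protocol), but O(countersign_shipment) is not derivable from the premises, so it does not yield O(update_protocol).
So O(update_protocol) is not derivable, and the apparent clash with O(¬update_protocol) does not arise.
A world satisfying every obligation exists (e.g. countersign_shipment=false, log_waiver=true, recuse_self=false, register_evidence=true, summon_witness=true, tag_asset=false, take_oath=false, unfreeze_account=true, update_protocol=false); no atom is both obligatory and forbidden, so the set is consistent.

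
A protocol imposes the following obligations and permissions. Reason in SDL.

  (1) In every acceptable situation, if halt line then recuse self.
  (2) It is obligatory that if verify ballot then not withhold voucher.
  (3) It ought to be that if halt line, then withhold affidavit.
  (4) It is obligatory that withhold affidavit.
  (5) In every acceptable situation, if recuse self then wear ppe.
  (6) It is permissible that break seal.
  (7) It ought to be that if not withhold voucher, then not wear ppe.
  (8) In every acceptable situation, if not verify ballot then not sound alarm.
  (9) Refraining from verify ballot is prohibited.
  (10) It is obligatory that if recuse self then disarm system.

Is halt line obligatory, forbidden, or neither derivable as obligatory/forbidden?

F(¬verify_ballot) at premise 9 means O(verify_ballot).
With premise 2, O(verify_ballot → ¬withhold_voucher), the K-axiom yields O(¬withhold_voucher).
Premise 7 is O(¬withhold_voucher → ¬wear_ppe); since O(¬withhold_voucher), deontic closure gives O(¬wear_ppe).
Premise 5, O(recuse_self → wear_ppe), contraposes to O(¬wear_ppe → ¬recuse_self); with O(¬wear_ppe) we get O(¬recuse_self).
Premise 1 is O(halt_line → recuse_self); contrapositively O(¬recuse_self → ¬halt_line). Since O(¬recuse_self) holds, K gives O(¬halt_line).
Premises 3, 4, 6, 8, 10 do not contribute to this derivation.
Thus O(¬halt_line), which is F(halt_line): halt_line is forbidden.

Forbidden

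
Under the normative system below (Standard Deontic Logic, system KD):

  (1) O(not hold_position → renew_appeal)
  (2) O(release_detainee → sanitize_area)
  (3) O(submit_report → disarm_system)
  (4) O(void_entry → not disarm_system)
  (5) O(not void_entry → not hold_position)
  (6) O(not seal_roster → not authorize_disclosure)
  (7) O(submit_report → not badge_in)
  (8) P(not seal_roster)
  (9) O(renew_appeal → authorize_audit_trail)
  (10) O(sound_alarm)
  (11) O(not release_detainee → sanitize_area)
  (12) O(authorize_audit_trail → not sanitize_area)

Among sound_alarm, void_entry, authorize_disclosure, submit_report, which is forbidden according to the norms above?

By case analysis on not release_detainee: premise 11 gives O(not release_detainee → sanitize_area) and premise 2 gives O(release_detainee → sanitize_area), so O(sanitize_area) either way.
Premise 12, O(authorize_audit_trail → not sanitize_area), contraposes to O(sanitize_area → not authorize_audit_trail); with O(sanitize_area) we get O(not authorize_audit_trail).
Premise 9 is O(renew_appeal → authorize_audit_trail); contrapositively O(not authorize_audit_trail → not renew_appeal). Since O(not authorize_audit_trail) holds, K gives O(not renew_appeal).
Premise 1 is O(not hold_position → renew_appeal); contrapositively O(not renew_appeal → hold_position). Since O(not renew_appeal) holds, K gives O(hold_position).
The contrapositive of premise 5 (O(not void_entry → not hold_position)) is O(hold_position → void_entry), and O(hold_position) is already established, so O(void_entry).
With premise 4, O(void_entry → not disarm_system), the K-axiom yields O(not disarm_system).
The contrapositive of premise 3 (O(submit_report → disarm_system)) is O(not disarm_system → not submit_report), and O(not disarm_system) is already established, so O(not submit_report).
So O(not submit_report) holds, i.e. submit_report is forbidden. None of the other listed options is forbidden under the premises.

submit_report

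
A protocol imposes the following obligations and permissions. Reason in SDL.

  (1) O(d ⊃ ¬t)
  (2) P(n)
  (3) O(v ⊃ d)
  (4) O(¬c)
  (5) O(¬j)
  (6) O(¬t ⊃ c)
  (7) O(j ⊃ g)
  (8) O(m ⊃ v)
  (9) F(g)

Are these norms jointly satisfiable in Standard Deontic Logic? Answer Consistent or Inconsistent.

Premise 7 is O(j ⊃ g), but O(j) is not derivable from the premises, so it does not yield O(g).
So O(g) is not derivable, and the apparent clash with O(¬g) does not arise.
A world satisfying every obligation exists (e.g. c=false, d=false, g=false, j=false, m=false, n=false, t=true, v=false); no atom is both obligatory and forbidden, so the set is consistent.

Consistent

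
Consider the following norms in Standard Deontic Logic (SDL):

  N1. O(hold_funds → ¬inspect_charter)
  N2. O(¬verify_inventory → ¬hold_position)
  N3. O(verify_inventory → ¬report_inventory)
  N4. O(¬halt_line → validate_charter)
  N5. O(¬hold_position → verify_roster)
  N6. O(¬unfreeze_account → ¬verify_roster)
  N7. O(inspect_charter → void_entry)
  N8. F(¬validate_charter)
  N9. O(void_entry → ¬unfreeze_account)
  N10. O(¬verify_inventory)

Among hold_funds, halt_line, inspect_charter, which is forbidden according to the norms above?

From premise 10 we have O(¬verify_inventory).
Applying K to premise 2 (O(¬verify_inventory → ¬hold_position)) and O(¬verify_inventory) yields O(¬hold_position).
Applying K to premise 5 (O(¬hold_position → verify_roster)) and O(¬hold_position) yields O(verify_roster).
Premise 6, O(¬unfreeze_account → ¬verify_roster), contraposes to O(verify_roster → unfreeze_account); with O(verify_roster) we get O(unfreeze_account).
Premise 9 is O(void_entry → ¬unfreeze_account); contrapositively O(unfreeze_account → ¬void_entry). Since O(unfreeze_account) holds, K gives O(¬void_entry).
Premise 7, O(inspect_charter → void_entry), contraposes to O(¬void_entry → ¬inspect_charter); with O(¬void_entry) we get O(¬inspect_charter).
So O(¬inspect_charter) holds, i.e. inspect_charter is forbidden. None of the other listed options is forbidden under the premises.

inspect_charter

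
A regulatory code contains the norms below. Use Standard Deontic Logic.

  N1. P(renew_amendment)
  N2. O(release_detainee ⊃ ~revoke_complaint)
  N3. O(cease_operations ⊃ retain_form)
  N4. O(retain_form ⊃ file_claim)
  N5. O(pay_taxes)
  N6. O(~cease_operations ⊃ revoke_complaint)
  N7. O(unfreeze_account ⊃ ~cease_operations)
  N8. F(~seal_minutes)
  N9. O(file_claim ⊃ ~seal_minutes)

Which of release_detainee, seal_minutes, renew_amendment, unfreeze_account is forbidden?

release_detainee

Premise 8, F(~seal_minutes), is equivalent to O(seal_minutes).
Premise 9, O(file_claim ⊃ ~seal_minutes), contraposes to O(seal_minutes ⊃ ~file_claim); with O(seal_minutes) we get O(~file_claim).
The contrapositive of premise 4 (O(retain_form ⊃ file_claim)) is O(~file_claim ⊃ ~retain_form), and O(~file_claim) is already established, so O(~retain_form).
The contrapositive of premise 3 (O(cease_operations ⊃ retain_form)) is O(~retain_form ⊃ ~cease_operations), and O(~retain_form) is already established, so O(~cease_operations).
With premise 6, O(~cease_operations ⊃ revoke_complaint), the K-axiom yields O(revoke_complaint).
Premise 2, O(release_detainee ⊃ ~revoke_complaint), contraposes to O(revoke_complaint ⊃ ~release_detainee); with O(revoke_complaint) we get O(~release_detainee).
So O(~release_detainee) holds, i.e. release_detainee is forbidden. None of the other listed options is forbidden under the premises.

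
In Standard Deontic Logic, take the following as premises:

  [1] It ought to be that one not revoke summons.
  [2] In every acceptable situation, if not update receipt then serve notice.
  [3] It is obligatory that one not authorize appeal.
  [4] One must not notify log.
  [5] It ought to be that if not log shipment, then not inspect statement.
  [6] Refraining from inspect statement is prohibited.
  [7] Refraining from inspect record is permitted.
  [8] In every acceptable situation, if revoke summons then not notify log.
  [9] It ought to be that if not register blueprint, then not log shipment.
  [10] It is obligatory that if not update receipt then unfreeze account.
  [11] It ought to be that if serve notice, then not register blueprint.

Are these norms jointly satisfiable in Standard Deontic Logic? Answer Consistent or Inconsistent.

Consistent

Premise 8 is O(revoke_summons → ¬notify_log); even if O(¬notify_log) held, inferring O(revoke_summons) would be affirming the consequent — invalid.
So O(revoke_summons) is not derivable, and the apparent clash with O(¬revoke_summons) does not arise.
A world satisfying every obligation exists (e.g. authorize_appeal=false, inspect_record=false, inspect_statement=true, log_shipment=true, notify_log=false, register_blueprint=true, revoke_summons=false, serve_notice=false, unfreeze_account=false, update_receipt=true); no atom is both obligatory and forbidden, so the set is consistent.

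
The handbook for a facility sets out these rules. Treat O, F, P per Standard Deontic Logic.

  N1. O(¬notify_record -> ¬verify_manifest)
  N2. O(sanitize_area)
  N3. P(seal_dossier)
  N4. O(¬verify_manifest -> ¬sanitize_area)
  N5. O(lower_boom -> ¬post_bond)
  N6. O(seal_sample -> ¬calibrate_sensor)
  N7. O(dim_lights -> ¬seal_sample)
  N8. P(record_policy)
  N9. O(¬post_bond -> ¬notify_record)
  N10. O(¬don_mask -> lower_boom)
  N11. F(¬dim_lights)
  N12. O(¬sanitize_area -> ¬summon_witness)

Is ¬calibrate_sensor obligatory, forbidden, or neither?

Premise 6 is O(seal_sample -> ¬calibrate_sensor), but O(seal_sample) is not derivable from the premises, so it does not yield O(¬calibrate_sensor).
No premise or chain of K-axiom applications forces O(¬calibrate_sensor), and none forces O(calibrate_sensor). So ¬calibrate_sensor is neither obligatory nor forbidden under these norms.

Neither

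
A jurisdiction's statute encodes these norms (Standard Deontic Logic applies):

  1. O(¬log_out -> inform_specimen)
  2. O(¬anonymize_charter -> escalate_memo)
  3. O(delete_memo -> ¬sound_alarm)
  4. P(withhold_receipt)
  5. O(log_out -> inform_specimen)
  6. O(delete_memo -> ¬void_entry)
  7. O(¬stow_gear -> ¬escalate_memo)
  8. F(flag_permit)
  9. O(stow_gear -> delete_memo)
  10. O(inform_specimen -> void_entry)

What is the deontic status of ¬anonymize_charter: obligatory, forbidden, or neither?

Premises 1 and 5 cover both cases: O(¬log_out -> inform_specimen) and O(log_out -> inform_specimen). Since ¬log_out ∨ log_out is a tautology, O(inform_specimen) follows.
Applying K to premise 10 (O(inform_specimen -> void_entry)) and O(inform_specimen) yields O(void_entry).
Premise 6, O(delete_memo -> ¬void_entry), contraposes to O(void_entry -> ¬delete_memo); with O(void_entry) we get O(¬delete_memo).
Premise 9, O(stow_gear -> delete_memo), contraposes to O(¬delete_memo -> ¬stow_gear); with O(¬delete_memo) we get O(¬stow_gear).
Premise 7 is O(¬stow_gear -> ¬escalate_memo); since O(¬stow_gear), deontic closure gives O(¬escalate_memo).
The contrapositive of premise 2 (O(¬anonymize_charter -> escalate_memo)) is O(¬escalate_memo -> anonymize_charter), and O(¬escalate_memo) is already established, so O(anonymize_charter).
Premises 3, 4, 8 do not contribute to this derivation.
Thus O(anonymize_charter), which is F(¬anonymize_charter): ¬anonymize_charter is forbidden.

Forbidden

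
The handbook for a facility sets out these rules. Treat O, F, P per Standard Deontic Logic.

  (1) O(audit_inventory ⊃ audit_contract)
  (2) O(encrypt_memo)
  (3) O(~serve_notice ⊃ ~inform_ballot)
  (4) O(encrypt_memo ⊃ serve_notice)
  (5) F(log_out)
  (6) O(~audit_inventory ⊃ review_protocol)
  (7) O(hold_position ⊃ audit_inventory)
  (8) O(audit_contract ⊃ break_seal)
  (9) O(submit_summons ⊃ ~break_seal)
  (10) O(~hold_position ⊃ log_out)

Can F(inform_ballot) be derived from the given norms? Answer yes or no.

Premise 3 is O(~serve_notice ⊃ ~inform_ballot), but O(~serve_notice) is not derivable from the premises, so it does not yield O(~inform_ballot).
No other premise forces O(~inform_ballot). An ideal world satisfying every premise can still have inform_ballot true, so F(inform_ballot) is not derivable.

No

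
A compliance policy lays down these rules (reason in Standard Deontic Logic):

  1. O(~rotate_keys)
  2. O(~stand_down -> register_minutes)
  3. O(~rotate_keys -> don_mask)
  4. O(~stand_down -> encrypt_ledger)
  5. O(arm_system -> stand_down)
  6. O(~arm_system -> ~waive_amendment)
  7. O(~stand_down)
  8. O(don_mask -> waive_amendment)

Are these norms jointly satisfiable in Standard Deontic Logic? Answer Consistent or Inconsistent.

Inconsistent

Premise 1 gives O(~rotate_keys).
From O(~rotate_keys) and premise 3, O(~rotate_keys -> don_mask), we obtain O(don_mask).
With premise 8, O(don_mask -> waive_amendment), the K-axiom yields O(waive_amendment).
Premise 6 is O(~arm_system -> ~waive_amendment); contrapositively O(waive_amendment -> arm_system). Since O(waive_amendment) holds, K gives O(arm_system).
Applying K to premise 5 (O(arm_system -> stand_down)) and O(arm_system) yields O(stand_down).
But premise 7 directly asserts O(~stand_down).
We now have both O(stand_down) and O(~stand_down) — stand_down is simultaneously obligatory and forbidden, violating the D-axiom.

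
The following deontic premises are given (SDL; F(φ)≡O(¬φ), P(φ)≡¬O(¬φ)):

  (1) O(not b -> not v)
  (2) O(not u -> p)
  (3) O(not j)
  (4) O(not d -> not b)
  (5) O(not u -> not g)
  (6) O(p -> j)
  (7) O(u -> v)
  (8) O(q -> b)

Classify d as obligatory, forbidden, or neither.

Premise 3 states O(not j) outright.
Premise 6 is O(p -> j); contrapositively O(not j -> not p). Since O(not j) holds, K gives O(not p).
Premise 2, O(not u -> p), contraposes to O(not p -> u); with O(not p) we get O(u).
With premise 7, O(u -> v), the K-axiom yields O(v).
Premise 1, O(not b -> not v), contraposes to O(v -> b); with O(v) we get O(b).
The contrapositive of premise 4 (O(not d -> not b)) is O(b -> d), and O(b) is already established, so O(d).
Premises 5, 8 do not contribute to this derivation.
Hence d is obligatory.

Obligatory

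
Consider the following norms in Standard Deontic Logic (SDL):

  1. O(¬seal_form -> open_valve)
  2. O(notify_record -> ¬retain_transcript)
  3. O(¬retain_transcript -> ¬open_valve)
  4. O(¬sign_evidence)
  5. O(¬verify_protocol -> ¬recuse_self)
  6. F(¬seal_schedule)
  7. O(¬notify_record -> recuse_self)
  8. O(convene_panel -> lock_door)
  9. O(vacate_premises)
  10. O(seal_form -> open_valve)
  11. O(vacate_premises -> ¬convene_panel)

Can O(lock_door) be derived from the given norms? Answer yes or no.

No

Premise 8 is O(convene_panel -> lock_door), but O(convene_panel) is not derivable from the premises, so it does not yield O(lock_door).
No other premise forces O(lock_door). An ideal world satisfying every premise can still have lock_door false, so O(lock_door) is not derivable.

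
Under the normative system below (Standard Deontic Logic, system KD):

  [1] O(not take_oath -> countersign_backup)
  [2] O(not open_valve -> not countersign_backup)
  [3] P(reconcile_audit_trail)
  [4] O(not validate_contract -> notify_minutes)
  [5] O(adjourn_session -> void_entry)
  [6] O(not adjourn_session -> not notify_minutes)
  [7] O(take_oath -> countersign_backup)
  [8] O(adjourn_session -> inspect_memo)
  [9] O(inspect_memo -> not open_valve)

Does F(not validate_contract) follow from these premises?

Premises 1 and 7 cover both cases: O(not take_oath -> countersign_backup) and O(take_oath -> countersign_backup). Since not take_oath ∨ take_oath is a tautology, O(countersign_backup) follows.
The contrapositive of premise 2 (O(not open_valve -> not countersign_backup)) is O(countersign_backup -> open_valve), and O(countersign_backup) is already established, so O(open_valve).
Premise 9 is O(inspect_memo -> not open_valve); contrapositively O(open_valve -> not inspect_memo). Since O(open_valve) holds, K gives O(not inspect_memo).
Premise 8 is O(adjourn_session -> inspect_memo); contrapositively O(not inspect_memo -> not adjourn_session). Since O(not inspect_memo) holds, K gives O(not adjourn_session).
Premise 6 is O(not adjourn_session -> not notify_minutes); since O(not adjourn_session), deontic closure gives O(not notify_minutes).
Premise 4, O(not validate_contract -> notify_minutes), contraposes to O(not notify_minutes -> validate_contract); with O(not notify_minutes) we get O(validate_contract).
Premises 3, 5 do not contribute to this derivation.
So O(validate_contract) holds, i.e. F(not validate_contract). The claim follows.

Yes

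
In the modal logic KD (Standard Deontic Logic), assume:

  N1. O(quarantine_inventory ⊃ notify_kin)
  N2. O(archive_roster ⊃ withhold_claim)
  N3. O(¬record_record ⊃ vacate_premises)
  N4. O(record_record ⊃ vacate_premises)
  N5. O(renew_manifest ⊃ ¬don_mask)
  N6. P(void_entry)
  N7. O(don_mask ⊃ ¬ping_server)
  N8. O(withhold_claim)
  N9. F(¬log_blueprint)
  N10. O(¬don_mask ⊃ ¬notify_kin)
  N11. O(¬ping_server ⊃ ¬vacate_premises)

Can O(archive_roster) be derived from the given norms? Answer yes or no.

No

Premise 2 is O(archive_roster ⊃ withhold_claim); even if O(withhold_claim) held, inferring O(archive_roster) would be affirming the consequent — invalid.
No other premise forces O(archive_roster). An ideal world satisfying every premise can still have archive_roster false, so O(archive_roster) is not derivable.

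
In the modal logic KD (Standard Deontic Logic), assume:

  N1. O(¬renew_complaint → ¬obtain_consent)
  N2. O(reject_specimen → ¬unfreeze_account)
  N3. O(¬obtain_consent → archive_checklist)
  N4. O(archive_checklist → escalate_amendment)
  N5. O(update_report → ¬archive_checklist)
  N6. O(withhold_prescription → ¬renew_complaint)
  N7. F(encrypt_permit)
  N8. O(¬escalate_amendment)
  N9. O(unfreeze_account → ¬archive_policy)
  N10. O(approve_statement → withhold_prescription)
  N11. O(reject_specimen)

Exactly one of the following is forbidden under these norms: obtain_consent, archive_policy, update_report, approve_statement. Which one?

Premise 8 gives O(¬escalate_amendment).
The contrapositive of premise 4 (O(archive_checklist → escalate_amendment)) is O(¬escalate_amendment → ¬archive_checklist), and O(¬escalate_amendment) is already established, so O(¬archive_checklist).
The contrapositive of premise 3 (O(¬obtain_consent → archive_checklist)) is O(¬archive_checklist → obtain_consent), and O(¬archive_checklist) is already established, so O(obtain_consent).
The contrapositive of premise 1 (O(¬renew_complaint → ¬obtain_consent)) is O(obtain_consent → renew_complaint), and O(obtain_consent) is already established, so O(renew_complaint).
Premise 6 is O(withhold_prescription → ¬renew_complaint); contrapositively O(renew_complaint → ¬withhold_prescription). Since O(renew_complaint) holds, K gives O(¬withhold_prescription).
Premise 10 is O(approve_statement → withhold_prescription); contrapositively O(¬withhold_prescription → ¬approve_statement). Since O(¬withhold_prescription) holds, K gives O(¬approve_statement).
So O(¬approve_statement) holds, i.e. approve_statement is forbidden. None of the other listed options is forbidden under the premises.

approve_statement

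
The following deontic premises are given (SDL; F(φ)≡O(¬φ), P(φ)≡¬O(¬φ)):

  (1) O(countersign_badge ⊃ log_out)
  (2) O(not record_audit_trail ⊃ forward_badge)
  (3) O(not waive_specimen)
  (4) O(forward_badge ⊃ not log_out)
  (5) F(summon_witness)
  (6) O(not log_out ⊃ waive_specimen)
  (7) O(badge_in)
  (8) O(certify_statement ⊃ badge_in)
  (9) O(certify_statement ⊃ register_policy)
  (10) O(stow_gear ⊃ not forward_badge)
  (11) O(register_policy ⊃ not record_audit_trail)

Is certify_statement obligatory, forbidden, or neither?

Premise 3 states O(not waive_specimen) outright.
The contrapositive of premise 6 (O(not log_out ⊃ waive_specimen)) is O(not waive_specimen ⊃ log_out), and O(not waive_specimen) is already established, so O(log_out).
The contrapositive of premise 4 (O(forward_badge ⊃ not log_out)) is O(log_out ⊃ not forward_badge), and O(log_out) is already established, so O(not forward_badge).
The contrapositive of premise 2 (O(not record_audit_trail ⊃ forward_badge)) is O(not forward_badge ⊃ record_audit_trail), and O(not forward_badge) is already established, so O(record_audit_trail).
The contrapositive of premise 11 (O(register_policy ⊃ not record_audit_trail)) is O(record_audit_trail ⊃ not register_policy), and O(record_audit_trail) is already established, so O(not register_policy).
Premise 9, O(certify_statement ⊃ register_policy), contraposes to O(not register_policy ⊃ not certify_statement); with O(not register_policy) we get O(not certify_statement).
Premises 1, 5, 7, 8, 10 do not contribute to this derivation.
Thus O(not certify_statement), which is F(certify_statement): certify_statement is forbidden.

Forbidden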